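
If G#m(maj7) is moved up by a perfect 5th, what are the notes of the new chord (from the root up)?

D# F# A# C##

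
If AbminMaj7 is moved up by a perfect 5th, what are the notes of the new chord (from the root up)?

Eb Gb Bb D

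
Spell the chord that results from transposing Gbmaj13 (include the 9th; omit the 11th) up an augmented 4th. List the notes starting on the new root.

C, E, G, B, D, A

An augmented 4th up from Gb is C, so the new chord is C major thirteenth.
root → C
3rd (major 3rd) → E
5th (perfect 5th) → G
7th (major 7th) → B
9th (major 9th) → D
13th (major 13th) → A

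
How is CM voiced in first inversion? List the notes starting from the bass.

E, G, C

CM = C–E–G; first inversion → third (E) lowest.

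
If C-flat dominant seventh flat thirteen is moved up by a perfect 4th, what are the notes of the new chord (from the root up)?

F♭ A♭ C♭ E𝄫 D𝄫

Transposed root: C♭ → F♭ (perfect 4th up). So we spell F♭ dominant seventh flat thirteen:
F♭ — root
A♭ — major 3rd
C♭ — perfect 5th
E𝄫 — minor 7th
D𝄫 — minor 13th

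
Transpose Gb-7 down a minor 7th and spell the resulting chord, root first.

Ab – Cb – Eb – Gb

A minor 7th down from Gb is Ab, so the new chord is Ab minor seventh.
root → Ab
3rd (minor 3rd) → Cb
5th (perfect 5th) → Eb
7th (minor 7th) → Gb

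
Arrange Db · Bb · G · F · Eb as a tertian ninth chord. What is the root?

Eb

Stacking in thirds gives Eb – G – Bb – Db – F, so Eb is the root — Eb dominant ninth.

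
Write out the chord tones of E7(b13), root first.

E G# B D C

E7(b13) is a dominant seventh flat thirteen built on E.
Root: E
Major 3rd (3rd): G#
Perfect 5th (5th): B
Minor 7th (7th): D
Minor 13th (13th): C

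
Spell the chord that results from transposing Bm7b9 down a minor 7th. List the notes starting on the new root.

C#, E, G#, B, D

Transposed root: B → C# (minor 7th down). So we spell C# minor seventh flat nine:
root → C#
3rd (minor 3rd) → E
5th (perfect 5th) → G#
7th (minor 7th) → B
9th (minor 9th) → D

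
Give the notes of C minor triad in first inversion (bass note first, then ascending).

C minor triad = C–Eb–G; first inversion → third (Eb) lowest.

Eb G C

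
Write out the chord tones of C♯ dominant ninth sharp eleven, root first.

C-sharp  E-sharp  G-sharp  B  D-sharp  F-double-sharp

C♯ dominant ninth sharp eleven is a dominant ninth sharp eleven built on C-sharp.
- root: C-sharp
- major 3rd: E-sharp
- perfect 5th: G-sharp
- minor 7th: B
- major 9th: D-sharp
- augmented 11th: F-double-sharp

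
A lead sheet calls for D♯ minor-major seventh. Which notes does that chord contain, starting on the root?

D-sharp, F-sharp, A-sharp, C-double-sharp

D♯ minor-major seventh is a minor-major seventh built on D-sharp.
D-sharp — root
F-sharp — minor 3rd
A-sharp — perfect 5th
C-double-sharp — major 7th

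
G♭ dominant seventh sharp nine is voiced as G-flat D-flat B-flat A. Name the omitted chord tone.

F-flat

G♭ dominant seventh sharp nine = G-flat, B-flat, D-flat, F-flat, A. The voicing lacks the 7th (minor 7th), F-flat.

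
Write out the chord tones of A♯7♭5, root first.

A# – C## – E – G#

A♯7♭5 is a dominant seventh flat five built on A#.
A# — root
C## — major 3rd
E — diminished 5th
G# — minor 7th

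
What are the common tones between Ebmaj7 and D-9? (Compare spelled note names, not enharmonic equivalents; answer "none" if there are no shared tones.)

Ebmaj7 = Eb, G, Bb, D.
D-9 = D, F, A, C, E.
Shared: D.

D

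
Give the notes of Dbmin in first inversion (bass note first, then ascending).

Fb  Ab  Db

Dbmin = Db–Fb–Ab; first inversion → third (Fb) lowest.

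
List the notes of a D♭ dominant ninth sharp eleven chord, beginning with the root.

D-flat F A-flat C-flat E-flat G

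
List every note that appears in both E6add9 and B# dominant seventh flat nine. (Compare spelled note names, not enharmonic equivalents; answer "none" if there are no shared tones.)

E6add9: E G# B C# F#
B# dominant seventh flat nine: B# D## F## A# C#
Common to both → C#.

C#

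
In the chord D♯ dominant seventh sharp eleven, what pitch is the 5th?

A#

D♯ dominant seventh sharp eleven is built on D#; its 5th is a perfect 5th above the root.
A fifth above D uses the letter A, and the perfect 5th above D# is A#.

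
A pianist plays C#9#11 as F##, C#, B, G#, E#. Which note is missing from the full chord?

C#9#11 = C#, E#, G#, B, D#, F##. The voicing lacks the 9th (major 9th), D#.

D#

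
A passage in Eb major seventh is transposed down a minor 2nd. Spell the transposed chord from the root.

A minor 2nd down from E-flat is D, so the new chord is D major seventh.
D — root
F-sharp — major 3rd
A — perfect 5th
C-sharp — major 7th

D F-sharp A C-sharp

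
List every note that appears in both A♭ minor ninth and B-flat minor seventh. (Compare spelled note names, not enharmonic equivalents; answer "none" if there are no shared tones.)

A♭ minor ninth: A-flat C-flat E-flat G-flat B-flat
B-flat minor seventh: B-flat D-flat F A-flat
Common to both → A-flat, B-flat.

A-flat  B-flat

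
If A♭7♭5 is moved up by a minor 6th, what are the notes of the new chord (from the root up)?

A minor 6th up from A♭ is F♭, so the new chord is F♭ dominant seventh flat five.
root → F♭
3rd (major 3rd) → A♭
5th (diminished 5th) → C𝄫
7th (minor 7th) → E𝄫

F♭ A♭ C𝄫 E𝄫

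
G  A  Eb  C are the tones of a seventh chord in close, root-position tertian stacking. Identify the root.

A

Stacking in thirds gives A – C – Eb – G, so A is the root — A half-diminished seventh.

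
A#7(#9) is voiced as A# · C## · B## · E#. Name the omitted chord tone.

A#7(#9) = A#, C##, E#, G#, B##. The voicing lacks the 7th (minor 7th), G#.

G#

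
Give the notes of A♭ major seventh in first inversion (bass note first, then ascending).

C – Eb – G – Ab

A♭ major seventh = Ab–C–Eb–G; first inversion → third (C) lowest.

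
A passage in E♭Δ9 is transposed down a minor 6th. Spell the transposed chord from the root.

G  B  D  F#  A

Eb down a minor 6th → G. New chord: G major ninth.
root → G
3rd (major 3rd) → B
5th (perfect 5th) → D
7th (major 7th) → F#
9th (major 9th) → A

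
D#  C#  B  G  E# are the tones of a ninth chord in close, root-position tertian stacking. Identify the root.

Arranged so that each adjacent pair is a third by letter name: C# – E# – G – B – D#.
The bottom of that stack, C#, is the root (this is C# dominant ninth flat five).

C#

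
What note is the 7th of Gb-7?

F♭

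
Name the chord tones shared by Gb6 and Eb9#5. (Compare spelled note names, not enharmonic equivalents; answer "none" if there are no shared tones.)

Gb6: Gb Bb Db Eb
Eb9#5: Eb G B Db F
Common to both → Db, Eb.

Db – Eb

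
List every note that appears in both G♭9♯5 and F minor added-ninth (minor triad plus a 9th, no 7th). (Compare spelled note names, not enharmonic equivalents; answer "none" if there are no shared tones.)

G♭9♯5 = Gb, Bb, D, Fb, Ab.
F minor added-ninth = F, Ab, C, G.
Shared: Ab.

Ab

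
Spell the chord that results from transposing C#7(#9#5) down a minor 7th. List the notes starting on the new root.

D# – F## – A## – C# – E##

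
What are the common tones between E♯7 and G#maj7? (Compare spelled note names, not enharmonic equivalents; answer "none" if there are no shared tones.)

B♯, D♯

E♯7: E♯ G𝄪 B♯ D♯
G#maj7: G♯ B♯ D♯ F𝄪
Common to both → B♯, D♯.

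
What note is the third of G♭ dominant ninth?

G♭ dominant ninth is built on G-flat; its 3rd is a major 3rd above the root.
A third above G uses the letter B, and the major 3rd above G-flat is B-flat.

B-flat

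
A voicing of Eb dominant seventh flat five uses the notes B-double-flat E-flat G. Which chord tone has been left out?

Eb dominant seventh flat five = E-flat, G, B-double-flat, D-flat. The voicing lacks the 7th (minor 7th), D-flat.

D-flat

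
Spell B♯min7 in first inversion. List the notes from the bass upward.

D#, F##, A#, B#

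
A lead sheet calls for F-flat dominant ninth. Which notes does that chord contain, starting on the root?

F-flat dominant ninth: dominant ninth on F-flat.
- root: F-flat
- major 3rd: A-flat
- perfect 5th: C-flat
- minor 7th: E-double-flat
- major 9th: G-flat

F-flat, A-flat, C-flat, E-double-flat, G-flat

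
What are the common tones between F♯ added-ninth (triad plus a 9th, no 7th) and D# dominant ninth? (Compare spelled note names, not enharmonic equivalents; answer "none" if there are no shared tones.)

F♯ added-ninth = F-sharp, A-sharp, C-sharp, G-sharp.
D# dominant ninth = D-sharp, F-double-sharp, A-sharp, C-sharp, E-sharp.
Shared: A-sharp, C-sharp.

A-sharp  C-sharp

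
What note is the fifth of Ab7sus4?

Root of Ab7sus4 = Ab. The 5th is a perfect 5th: Ab up a perfect 5th → Eb.

Eb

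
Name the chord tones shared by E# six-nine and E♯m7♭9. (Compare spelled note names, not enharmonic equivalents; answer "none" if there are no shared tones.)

E# six-nine: E♯ G𝄪 B♯ C𝄪 F𝄪
E♯m7♭9: E♯ G♯ B♯ D♯ F♯
Common to both → E♯, B♯.

E♯, B♯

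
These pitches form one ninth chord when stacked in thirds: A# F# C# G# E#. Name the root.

Stacking in thirds gives F# – A# – C# – E# – G#, so F# is the root — F# major ninth.

F#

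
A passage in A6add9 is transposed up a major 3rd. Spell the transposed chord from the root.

A major 3rd up from A is C#, so the new chord is C# six-nine.
Root: C#
Major 3rd (3rd): E#
Perfect 5th (5th): G#
Major 6th (6th): A#
Major 9th (9th): D#

C# E# G# A# D#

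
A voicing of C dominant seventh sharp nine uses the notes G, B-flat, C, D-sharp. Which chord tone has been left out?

E

The full C dominant seventh sharp nine chord is C, E, G, B-flat, D-sharp.
Comparing with the voicing, the major 3rd (3rd) — E — is absent.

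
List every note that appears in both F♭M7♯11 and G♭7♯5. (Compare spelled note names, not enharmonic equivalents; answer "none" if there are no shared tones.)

F♭M7♯11 = Fb, Ab, Cb, Eb, Bb.
G♭7♯5 = Gb, Bb, D, Fb.
Shared: Fb, Bb.

Fb – Bb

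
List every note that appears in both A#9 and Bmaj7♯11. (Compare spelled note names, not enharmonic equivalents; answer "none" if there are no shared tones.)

A#9 = A#, C##, E#, G#, B#.
Bmaj7♯11 = B, D#, F#, A#, E#.
Shared: A#, E#.

A# E#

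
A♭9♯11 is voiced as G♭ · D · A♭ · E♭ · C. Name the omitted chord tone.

B♭

The full A♭9♯11 chord is A♭, C, E♭, G♭, B♭, D.
Comparing with the voicing, the major 9th (9th) — B♭ — is absent.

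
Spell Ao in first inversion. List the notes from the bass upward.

In root position, Ao is A–C–Eb.
First inversion puts the third (C) in the bass.

C  Eb  A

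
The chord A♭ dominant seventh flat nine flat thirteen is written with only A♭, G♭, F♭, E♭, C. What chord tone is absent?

The full A♭ dominant seventh flat nine flat thirteen chord is A♭, C, E♭, G♭, B𝄫, F♭.
Comparing with the voicing, the minor 9th (9th) — B𝄫 — is absent.

B𝄫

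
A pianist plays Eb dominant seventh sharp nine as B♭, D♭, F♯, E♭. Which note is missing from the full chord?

Eb dominant seventh sharp nine = E♭, G, B♭, D♭, F♯. The voicing lacks the 3rd (major 3rd), G.

G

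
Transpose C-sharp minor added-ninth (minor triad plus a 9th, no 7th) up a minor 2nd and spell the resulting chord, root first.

D F A E

A minor 2nd up from C# is D, so the new chord is D minor added-ninth.
- root: D
- minor 3rd: F
- perfect 5th: A
- major 9th: E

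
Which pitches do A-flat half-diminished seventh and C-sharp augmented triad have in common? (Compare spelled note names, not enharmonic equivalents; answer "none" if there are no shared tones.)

none

A-flat half-diminished seventh: A-flat C-flat E-double-flat G-flat
C-sharp augmented triad: C-sharp E-sharp G-double-sharp
Common to both → none.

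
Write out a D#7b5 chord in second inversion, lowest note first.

A – C♯ – D♯ – F𝄪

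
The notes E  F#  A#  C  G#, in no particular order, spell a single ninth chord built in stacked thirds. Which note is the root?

Arranged so that each adjacent pair is a third by letter name: F# – A# – C – E – G#.
The bottom of that stack, F#, is the root (this is F# dominant ninth flat five).

F#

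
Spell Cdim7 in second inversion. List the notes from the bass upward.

Cdim7 = C–E♭–G♭–B𝄫; second inversion → fifth (G♭) lowest.

G♭ B𝄫 C E♭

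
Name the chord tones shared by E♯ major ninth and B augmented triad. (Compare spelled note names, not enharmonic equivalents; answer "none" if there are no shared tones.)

F-double-sharp

E♯ major ninth: E-sharp G-double-sharp B-sharp D-double-sharp F-double-sharp
B augmented triad: B D-sharp F-double-sharp
Common to both → F-double-sharp.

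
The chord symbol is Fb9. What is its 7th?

Ebb

Fb9 is built on Fb; its 7th is a minor 7th above the root.
A seventh above F uses the letter E, and the minor 7th above Fb is Ebb.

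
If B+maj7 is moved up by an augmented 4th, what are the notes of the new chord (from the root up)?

E#, G##, B##, D##

B up an augmented 4th → E#. New chord: E# augmented major seventh.
root → E#
3rd (major 3rd) → G##
5th (augmented 5th) → B##
7th (major 7th) → D##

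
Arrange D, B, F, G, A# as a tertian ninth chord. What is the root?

G

Arranged so that each adjacent pair is a third by letter name: G – B – D – F – A#.
The bottom of that stack, G, is the root (this is G dominant seventh sharp nine).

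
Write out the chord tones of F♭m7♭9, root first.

F♭m7♭9 is a minor seventh flat nine built on F♭.
- root: F♭
- minor 3rd: A𝄫
- perfect 5th: C♭
- minor 7th: E𝄫
- minor 9th: G𝄫

F♭, A𝄫, C♭, E𝄫, G𝄫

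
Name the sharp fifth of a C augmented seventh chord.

G#

Root of C augmented seventh = C. The 5th is an augmented 5th: C up an augmented 5th → G#.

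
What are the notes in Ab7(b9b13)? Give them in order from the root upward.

Ab7(b9b13): dominant seventh flat nine flat thirteen on A♭.
Root: A♭
Major 3rd (3rd): C
Perfect 5th (5th): E♭
Minor 7th (7th): G♭
Minor 9th (9th): B𝄫
Minor 13th (13th): F♭

A♭ – C – E♭ – G♭ – B𝄫 – F♭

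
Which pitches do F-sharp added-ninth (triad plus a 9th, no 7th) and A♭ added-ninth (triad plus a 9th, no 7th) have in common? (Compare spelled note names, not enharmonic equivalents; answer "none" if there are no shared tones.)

F-sharp added-ninth = F-sharp, A-sharp, C-sharp, G-sharp.
A♭ added-ninth = A-flat, C, E-flat, B-flat.
Shared: none.

none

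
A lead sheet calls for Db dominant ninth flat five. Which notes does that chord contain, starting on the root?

D-flat  F  A-double-flat  C-flat  E-flat

Db dominant ninth flat five is a dominant ninth flat five built on D-flat.
root → D-flat
3rd (major 3rd) → F
5th (diminished 5th) → A-double-flat
7th (minor 7th) → C-flat
9th (major 9th) → E-flat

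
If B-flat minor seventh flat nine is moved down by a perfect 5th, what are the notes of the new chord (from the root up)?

Eb  Gb  Bb  Db  Fb

A perfect 5th down from Bb is Eb, so the new chord is Eb minor seventh flat nine.
Root: Eb
Minor 3rd (3rd): Gb
Perfect 5th (5th): Bb
Minor 7th (7th): Db
Minor 9th (9th): Fb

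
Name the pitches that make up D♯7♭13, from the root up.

D#  F##  A#  C#  B

Root D#, quality dominant seventh flat thirteen:
D# — root
F## — major 3rd
A# — perfect 5th
C# — minor 7th
B — minor 13th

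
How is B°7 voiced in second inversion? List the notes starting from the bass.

In root position, B°7 is B–D–F–Ab.
Second inversion puts the fifth (F) in the bass.

F – Ab – B – D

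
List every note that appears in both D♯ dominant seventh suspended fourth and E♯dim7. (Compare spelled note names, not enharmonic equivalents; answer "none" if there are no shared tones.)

D♯ dominant seventh suspended fourth = D♯, G♯, A♯, C♯.
E♯dim7 = E♯, G♯, B, D.
Shared: G♯.

G♯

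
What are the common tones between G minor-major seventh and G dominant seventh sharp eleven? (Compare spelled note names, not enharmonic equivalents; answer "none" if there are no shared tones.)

G minor-major seventh: G B♭ D F♯
G dominant seventh sharp eleven: G B D F C♯
Common to both → G, D.

G, D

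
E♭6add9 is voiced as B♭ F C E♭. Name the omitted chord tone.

G

The full E♭6add9 chord is E♭, G, B♭, C, F.
Comparing with the voicing, the major 3rd (3rd) — G — is absent.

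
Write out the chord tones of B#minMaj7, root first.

B# – D# – F## – A##

B#minMaj7 is a minor-major seventh built on B#.
- root: B#
- minor 3rd: D#
- perfect 5th: F##
- major 7th: A##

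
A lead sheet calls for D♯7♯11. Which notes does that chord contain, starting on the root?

D♯7♯11 is a dominant seventh sharp eleven built on D#.
root → D#
3rd (major 3rd) → F##
5th (perfect 5th) → A#
7th (minor 7th) → C#
11th (augmented 11th) → G##

D#, F##, A#, C#, G##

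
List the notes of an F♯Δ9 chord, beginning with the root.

F# – A# – C# – E# – G#

F♯Δ9: major ninth on F#.
Root: F#
Major 3rd (3rd): A#
Perfect 5th (5th): C#
Major 7th (7th): E#
Major 9th (9th): G#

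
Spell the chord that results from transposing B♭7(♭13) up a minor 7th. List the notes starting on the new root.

A minor 7th up from Bb is Ab, so the new chord is Ab dominant seventh flat thirteen.
- root: Ab
- major 3rd: C
- perfect 5th: Eb
- minor 7th: Gb
- minor 13th: Fb

Ab, C, Eb, Gb, Fb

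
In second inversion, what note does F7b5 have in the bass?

Cb

F7b5 in root position is F–A–Cb–Eb.
Second inversion places the fifth in the bass, which is Cb.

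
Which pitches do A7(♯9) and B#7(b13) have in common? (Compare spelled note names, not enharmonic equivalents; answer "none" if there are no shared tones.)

B♯

A7(♯9) = A, C♯, E, G, B♯.
B#7(b13) = B♯, D𝄪, F𝄪, A♯, G♯.
Shared: B♯.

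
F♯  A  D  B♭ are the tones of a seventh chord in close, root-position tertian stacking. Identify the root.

Stacking in thirds gives B♭ – D – F♯ – A, so B♭ is the root — B♭ augmented major seventh.

B♭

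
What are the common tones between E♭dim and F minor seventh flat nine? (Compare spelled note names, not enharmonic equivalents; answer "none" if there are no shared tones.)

E♭, G♭

E♭dim: E♭ G♭ B𝄫
F minor seventh flat nine: F A♭ C E♭ G♭
Common to both → E♭, G♭.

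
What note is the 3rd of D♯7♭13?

F##

Root of D♯7♭13 = D#. The 3rd is a major 3rd: D# up a major 3rd → F##.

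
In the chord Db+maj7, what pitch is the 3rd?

F

Root of Db+maj7 = Db. The 3rd is a major 3rd: Db up a major 3rd → F.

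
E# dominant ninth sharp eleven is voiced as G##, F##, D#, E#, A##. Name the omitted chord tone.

E# dominant ninth sharp eleven = E#, G##, B#, D#, F##, A##. The voicing lacks the 5th (perfect 5th), B#.

B#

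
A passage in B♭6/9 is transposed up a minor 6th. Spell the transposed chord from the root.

A minor 6th up from Bb is Gb, so the new chord is Gb six-nine.
- root: Gb
- major 3rd: Bb
- perfect 5th: Db
- major 6th: Eb
- major 9th: Ab

Gb, Bb, Db, Eb, Ab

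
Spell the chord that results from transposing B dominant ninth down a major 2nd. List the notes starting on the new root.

A, C-sharp, E, G, B

Transposed root: B → A (major 2nd down). So we spell A dominant ninth:
Root: A
Major 3rd (3rd): C-sharp
Perfect 5th (5th): E
Minor 7th (7th): G
Major 9th (9th): B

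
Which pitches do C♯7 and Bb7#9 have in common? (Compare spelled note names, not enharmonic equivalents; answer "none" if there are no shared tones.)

C♯7: C# E# G# B
Bb7#9: Bb D F Ab C#
Common to both → C#.

C#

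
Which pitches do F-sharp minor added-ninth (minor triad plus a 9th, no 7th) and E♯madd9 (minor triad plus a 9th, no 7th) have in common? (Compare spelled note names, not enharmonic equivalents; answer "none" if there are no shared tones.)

G♯

F-sharp minor added-ninth = F♯, A, C♯, G♯.
E♯madd9 = E♯, G♯, B♯, F𝄪.
Shared: G♯.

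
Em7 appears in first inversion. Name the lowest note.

Em7 in root position is E–G–B–D.
First inversion places the third in the bass, which is G.

G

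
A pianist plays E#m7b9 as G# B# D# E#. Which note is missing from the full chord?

The full E#m7b9 chord is E#, G#, B#, D#, F#.
Comparing with the voicing, the minor 9th (9th) — F# — is absent.

F#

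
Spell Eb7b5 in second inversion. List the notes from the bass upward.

B𝄫 D♭ E♭ G

In root position, Eb7b5 is E♭–G–B𝄫–D♭.
Second inversion puts the fifth (B𝄫) in the bass.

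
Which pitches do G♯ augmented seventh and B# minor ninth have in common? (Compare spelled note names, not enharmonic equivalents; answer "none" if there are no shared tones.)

G♯ augmented seventh = G-sharp, B-sharp, D-double-sharp, F-sharp.
B# minor ninth = B-sharp, D-sharp, F-double-sharp, A-sharp, C-double-sharp.
Shared: B-sharp.

B-sharp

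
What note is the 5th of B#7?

F𝄪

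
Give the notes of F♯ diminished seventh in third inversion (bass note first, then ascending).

E-flat – F-sharp – A – C

F♯ diminished seventh = F-sharp–A–C–E-flat; third inversion → seventh (E-flat) lowest.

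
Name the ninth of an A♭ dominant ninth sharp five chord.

Root of A♭ dominant ninth sharp five = Ab. The 9th is a major 9th: Ab up a major 9th → Bb.

Bb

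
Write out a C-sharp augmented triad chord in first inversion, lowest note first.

C-sharp augmented triad = C-sharp–E-sharp–G-double-sharp; first inversion → third (E-sharp) lowest.

E-sharp – G-double-sharp – C-sharp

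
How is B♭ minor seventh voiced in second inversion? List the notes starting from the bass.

F – Ab – Bb – Db

B♭ minor seventh = Bb–Db–F–Ab; second inversion → fifth (F) lowest.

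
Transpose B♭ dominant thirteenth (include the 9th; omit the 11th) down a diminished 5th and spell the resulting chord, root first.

Transposed root: B-flat → E (diminished 5th down). So we spell E dominant thirteenth:
E — root
G-sharp — major 3rd
B — perfect 5th
D — minor 7th
F-sharp — major 9th
C-sharp — major 13th

E G-sharp B D F-sharp C-sharp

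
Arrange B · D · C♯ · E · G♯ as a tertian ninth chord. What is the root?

Stacking in thirds gives C♯ – E – G♯ – B – D, so C♯ is the root — C♯ minor seventh flat nine.

C♯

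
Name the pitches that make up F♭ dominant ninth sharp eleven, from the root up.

Root F♭, quality dominant ninth sharp eleven:
- root: F♭
- major 3rd: A♭
- perfect 5th: C♭
- minor 7th: E𝄫
- major 9th: G♭
- augmented 11th: B♭

F♭, A♭, C♭, E𝄫, G♭, B♭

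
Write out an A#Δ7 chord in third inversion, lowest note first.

G##, A#, C##, E#

In root position, A#Δ7 is A#–C##–E#–G##.
Third inversion puts the seventh (G##) in the bass.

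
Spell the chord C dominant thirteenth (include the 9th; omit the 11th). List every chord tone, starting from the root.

C dominant thirteenth: dominant thirteenth on C.
Root: C
Major 3rd (3rd): E
Perfect 5th (5th): G
Minor 7th (7th): Bb
Major 9th (9th): D
Major 13th (13th): A

C, E, G, Bb, D, A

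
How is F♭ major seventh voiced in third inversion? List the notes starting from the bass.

Eb Fb Ab Cb

In root position, F♭ major seventh is Fb–Ab–Cb–Eb.
Third inversion puts the seventh (Eb) in the bass.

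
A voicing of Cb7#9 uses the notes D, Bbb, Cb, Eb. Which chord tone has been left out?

Gb

The full Cb7#9 chord is Cb, Eb, Gb, Bbb, D.
Comparing with the voicing, the perfect 5th (5th) — Gb — is absent.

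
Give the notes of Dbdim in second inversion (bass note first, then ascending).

In root position, Dbdim is D♭–F♭–A𝄫.
Second inversion puts the fifth (A𝄫) in the bass.

A𝄫, D♭, F♭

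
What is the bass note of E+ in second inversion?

B#

E+ in root position is E–G#–B#.
Second inversion places the fifth in the bass, which is B#.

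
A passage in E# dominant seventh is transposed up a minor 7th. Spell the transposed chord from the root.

D♯, F𝄪, A♯, C♯

Transposed root: E♯ → D♯ (minor 7th up). So we spell D♯ dominant seventh:
D♯ — root
F𝄪 — major 3rd
A♯ — perfect 5th
C♯ — minor 7th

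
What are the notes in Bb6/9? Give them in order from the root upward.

Bb6/9 is a six-nine built on Bb.
- root: Bb
- major 3rd: D
- perfect 5th: F
- major 6th: G
- major 9th: C

Bb D F G C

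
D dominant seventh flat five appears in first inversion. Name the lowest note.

F♯

D dominant seventh flat five = D–F♯–A♭–C. First inversion → third in the bass = F♯.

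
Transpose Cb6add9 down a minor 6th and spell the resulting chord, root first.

E♭  G  B♭  C  F

C♭ down a minor 6th → E♭. New chord: E♭ six-nine.
E♭ — root
G — major 3rd
B♭ — perfect 5th
C — major 6th
F — major 9th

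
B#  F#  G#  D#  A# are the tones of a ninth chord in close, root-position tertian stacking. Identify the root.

Stacking in thirds gives G# – B# – D# – F# – A#, so G# is the root — G# dominant ninth.

G#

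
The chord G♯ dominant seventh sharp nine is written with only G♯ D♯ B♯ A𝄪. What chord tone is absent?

G♯ dominant seventh sharp nine = G♯, B♯, D♯, F♯, A𝄪. The voicing lacks the 7th (minor 7th), F♯.

F♯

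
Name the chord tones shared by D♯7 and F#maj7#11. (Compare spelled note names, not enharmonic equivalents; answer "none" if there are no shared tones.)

A♯  C♯

D♯7: D♯ F𝄪 A♯ C♯
F#maj7#11: F♯ A♯ C♯ E♯ B♯
Common to both → A♯, C♯.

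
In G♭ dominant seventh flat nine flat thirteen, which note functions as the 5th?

Db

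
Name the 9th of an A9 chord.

B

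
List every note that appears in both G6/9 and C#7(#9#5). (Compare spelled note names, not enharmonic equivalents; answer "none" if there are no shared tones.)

G6/9: G B D E A
C#7(#9#5): C♯ E♯ G𝄪 B D𝄪
Common to both → B.

B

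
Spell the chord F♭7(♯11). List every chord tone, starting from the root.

F♭7(♯11) is a dominant seventh sharp eleven built on Fb.
root → Fb
3rd (major 3rd) → Ab
5th (perfect 5th) → Cb
7th (minor 7th) → Ebb
11th (augmented 11th) → Bb

Fb – Ab – Cb – Ebb – Bb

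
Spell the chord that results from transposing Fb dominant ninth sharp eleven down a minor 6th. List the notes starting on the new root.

F-flat down a minor 6th → A-flat. New chord: A-flat dominant ninth sharp eleven.
- root: A-flat
- major 3rd: C
- perfect 5th: E-flat
- minor 7th: G-flat
- major 9th: B-flat
- augmented 11th: D

A-flat  C  E-flat  G-flat  B-flat  D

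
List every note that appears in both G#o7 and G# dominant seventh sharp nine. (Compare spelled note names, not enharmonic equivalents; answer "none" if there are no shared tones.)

G#o7: G# B D F
G# dominant seventh sharp nine: G# B# D# F# A##
Common to both → G#.

G#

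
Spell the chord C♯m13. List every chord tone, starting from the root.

Root C♯, quality minor thirteenth:
- root: C♯
- minor 3rd: E
- perfect 5th: G♯
- minor 7th: B
- major 9th: D♯
- perfect 11th: F♯
- major 13th: A♯

C♯ E G♯ B D♯ F♯ A♯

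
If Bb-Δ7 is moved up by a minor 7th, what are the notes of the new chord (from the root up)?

Ab Cb Eb G

Transposed root: Bb → Ab (minor 7th up). So we spell Ab minor-major seventh:
Root: Ab
Minor 3rd (3rd): Cb
Perfect 5th (5th): Eb
Major 7th (7th): G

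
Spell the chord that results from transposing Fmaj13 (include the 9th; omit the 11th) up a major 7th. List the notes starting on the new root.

A major 7th up from F is E, so the new chord is E major thirteenth.
E — root
G♯ — major 3rd
B — perfect 5th
D♯ — major 7th
F♯ — major 9th
C♯ — major 13th

E, G♯, B, D♯, F♯, C♯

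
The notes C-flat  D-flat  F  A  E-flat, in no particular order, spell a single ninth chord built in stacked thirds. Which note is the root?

D-flat

Arranged so that each adjacent pair is a third by letter name: D-flat – F – A – C-flat – E-flat.
The bottom of that stack, D-flat, is the root (this is D-flat dominant ninth sharp five).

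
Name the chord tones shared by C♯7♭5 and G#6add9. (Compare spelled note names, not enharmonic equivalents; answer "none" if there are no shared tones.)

C♯7♭5: C# E# G B
G#6add9: G# B# D# E# A#
Common to both → E#.

E#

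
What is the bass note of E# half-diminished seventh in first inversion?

G-sharp

E# half-diminished seventh in root position is E-sharp–G-sharp–B–D-sharp.
First inversion places the third in the bass, which is G-sharp.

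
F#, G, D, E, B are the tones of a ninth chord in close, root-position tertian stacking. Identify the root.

E

Arranged so that each adjacent pair is a third by letter name: E – G – B – D – F#.
The bottom of that stack, E, is the root (this is E minor ninth).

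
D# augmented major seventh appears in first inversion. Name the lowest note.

F-double-sharp

D# augmented major seventh = D-sharp–F-double-sharp–A-double-sharp–C-double-sharp. First inversion → third in the bass = F-double-sharp.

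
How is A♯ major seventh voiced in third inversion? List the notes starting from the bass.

A♯ major seventh = A♯–C𝄪–E♯–G𝄪; third inversion → seventh (G𝄪) lowest.

G𝄪, A♯, C𝄪, E♯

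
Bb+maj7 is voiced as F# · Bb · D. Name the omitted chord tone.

Bb+maj7 = Bb, D, F#, A. The voicing lacks the 7th (major 7th), A.

A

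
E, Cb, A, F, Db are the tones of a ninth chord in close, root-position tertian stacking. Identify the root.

Stacking in thirds gives Db – F – A – Cb – E, so Db is the root — Db dominant seventh sharp nine sharp five.

Db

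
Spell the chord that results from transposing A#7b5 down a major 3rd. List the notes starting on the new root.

Transposed root: A♯ → F♯ (major 3rd down). So we spell F♯ dominant seventh flat five:
Root: F♯
Major 3rd (3rd): A♯
Diminished 5th (5th): C
Minor 7th (7th): E

F♯ A♯ C E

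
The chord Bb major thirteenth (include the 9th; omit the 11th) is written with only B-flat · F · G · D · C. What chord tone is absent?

A

The full Bb major thirteenth chord is B-flat, D, F, A, C, G.
Comparing with the voicing, the major 7th (7th) — A — is absent.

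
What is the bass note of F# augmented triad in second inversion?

C-double-sharp

F# augmented triad in root position is F-sharp–A-sharp–C-double-sharp.
Second inversion places the fifth in the bass, which is C-double-sharp.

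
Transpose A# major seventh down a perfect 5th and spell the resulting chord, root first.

A# down a perfect 5th → D#. New chord: D# major seventh.
- root: D#
- major 3rd: F##
- perfect 5th: A#
- major 7th: C##

D#, F##, A#, C##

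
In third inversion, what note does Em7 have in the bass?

D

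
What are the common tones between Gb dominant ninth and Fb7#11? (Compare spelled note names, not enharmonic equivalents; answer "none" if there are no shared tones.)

B♭, F♭, A♭

Gb dominant ninth: G♭ B♭ D♭ F♭ A♭
Fb7#11: F♭ A♭ C♭ E𝄫 B♭
Common to both → B♭, F♭, A♭.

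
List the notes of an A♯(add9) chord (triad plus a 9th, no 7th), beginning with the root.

A♯ C𝄪 E♯ B♯

A♯(add9): added-ninth on A♯.
A♯ — root
C𝄪 — major 3rd
E♯ — perfect 5th
B♯ — major 9th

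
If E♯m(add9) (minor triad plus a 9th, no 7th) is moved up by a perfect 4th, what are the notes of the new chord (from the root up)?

Transposed root: E# → A# (perfect 4th up). So we spell A# minor added-ninth:
- root: A#
- minor 3rd: C#
- perfect 5th: E#
- major 9th: B#

A# C# E# B#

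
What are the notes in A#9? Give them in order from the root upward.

A#, C##, E#, G#, B#

A#9: dominant ninth on A#.
Root: A#
Major 3rd (3rd): C##
Perfect 5th (5th): E#
Minor 7th (7th): G#
Major 9th (9th): B#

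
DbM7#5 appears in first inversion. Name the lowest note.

DbM7#5 = Db–F–A–C. First inversion → third in the bass = F.

F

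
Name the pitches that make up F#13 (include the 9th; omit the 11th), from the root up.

Root F#, quality dominant thirteenth:
root → F#
3rd (major 3rd) → A#
5th (perfect 5th) → C#
7th (minor 7th) → E
9th (major 9th) → G#
13th (major 13th) → D#

F#, A#, C#, E, G#, D#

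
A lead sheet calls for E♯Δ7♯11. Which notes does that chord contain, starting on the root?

E#  G##  B#  D##  A##

E♯Δ7♯11: major seventh sharp eleven on E#.
- root: E#
- major 3rd: G##
- perfect 5th: B#
- major 7th: D##
- augmented 11th: A##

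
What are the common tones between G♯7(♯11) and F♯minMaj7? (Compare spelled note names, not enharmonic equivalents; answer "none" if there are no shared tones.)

F♯

G♯7(♯11) = G♯, B♯, D♯, F♯, C𝄪.
F♯minMaj7 = F♯, A, C♯, E♯.
Shared: F♯.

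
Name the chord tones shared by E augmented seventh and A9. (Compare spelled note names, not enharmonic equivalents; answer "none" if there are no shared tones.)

E

E augmented seventh = E, G#, B#, D.
A9 = A, C#, E, G, B.
Shared: E.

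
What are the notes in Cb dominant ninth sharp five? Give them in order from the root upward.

Cb, Eb, G, Bbb, Db

Cb dominant ninth sharp five is a dominant ninth sharp five built on Cb.
- root: Cb
- major 3rd: Eb
- augmented 5th: G
- minor 7th: Bbb
- major 9th: Db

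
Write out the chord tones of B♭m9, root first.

B♭ D♭ F A♭ C

Root B♭, quality minor ninth:
- root: B♭
- minor 3rd: D♭
- perfect 5th: F
- minor 7th: A♭
- major 9th: C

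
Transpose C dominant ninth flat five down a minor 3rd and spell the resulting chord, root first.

A, C-sharp, E-flat, G, B

A minor 3rd down from C is A, so the new chord is A dominant ninth flat five.
root → A
3rd (major 3rd) → C-sharp
5th (diminished 5th) → E-flat
7th (minor 7th) → G
9th (major 9th) → B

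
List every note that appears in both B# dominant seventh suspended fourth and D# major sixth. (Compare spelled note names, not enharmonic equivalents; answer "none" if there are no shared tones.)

B# dominant seventh suspended fourth: B-sharp E-sharp F-double-sharp A-sharp
D# major sixth: D-sharp F-double-sharp A-sharp B-sharp
Common to both → B-sharp, F-double-sharp, A-sharp.

B-sharp  F-double-sharp  A-sharp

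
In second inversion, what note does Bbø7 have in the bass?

Bbø7 = Bb–Db–Fb–Ab. Second inversion → fifth in the bass = Fb.

Fb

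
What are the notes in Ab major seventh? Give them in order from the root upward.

A-flat, C, E-flat, G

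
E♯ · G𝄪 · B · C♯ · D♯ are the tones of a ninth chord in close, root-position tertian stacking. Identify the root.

Arranged so that each adjacent pair is a third by letter name: C♯ – E♯ – G𝄪 – B – D♯.
The bottom of that stack, C♯, is the root (this is C♯ dominant ninth sharp five).

C♯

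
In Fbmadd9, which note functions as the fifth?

Cb

Fbmadd9 is built on Fb; its 5th is a perfect 5th above the root.
A fifth above F uses the letter C, and the perfect 5th above Fb is Cb.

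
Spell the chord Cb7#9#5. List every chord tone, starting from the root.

Cb Eb G Bbb D

Cb7#9#5 is a dominant seventh sharp nine sharp five built on Cb.
Cb — root
Eb — major 3rd
G — augmented 5th
Bbb — minor 7th
D — augmented 9th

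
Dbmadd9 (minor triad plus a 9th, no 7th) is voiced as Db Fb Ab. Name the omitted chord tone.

Eb

The full Dbmadd9 chord is Db, Fb, Ab, Eb.
Comparing with the voicing, the major 9th (9th) — Eb — is absent.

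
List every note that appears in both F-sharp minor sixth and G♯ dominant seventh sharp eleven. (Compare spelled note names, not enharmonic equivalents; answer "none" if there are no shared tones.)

F-sharp minor sixth = F-sharp, A, C-sharp, D-sharp.
G♯ dominant seventh sharp eleven = G-sharp, B-sharp, D-sharp, F-sharp, C-double-sharp.
Shared: F-sharp, D-sharp.

F-sharp D-sharp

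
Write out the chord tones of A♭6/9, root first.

Ab C Eb F Bb

A♭6/9: six-nine on Ab.
Root: Ab
Major 3rd (3rd): C
Perfect 5th (5th): Eb
Major 6th (6th): F
Major 9th (9th): Bb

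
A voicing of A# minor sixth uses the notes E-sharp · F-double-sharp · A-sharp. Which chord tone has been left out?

The full A# minor sixth chord is A-sharp, C-sharp, E-sharp, F-double-sharp.
Comparing with the voicing, the minor 3rd (3rd) — C-sharp — is absent.

C-sharp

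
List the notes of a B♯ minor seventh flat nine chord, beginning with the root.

B♯ minor seventh flat nine is a minor seventh flat nine built on B#.
root → B#
3rd (minor 3rd) → D#
5th (perfect 5th) → F##
7th (minor 7th) → A#
9th (minor 9th) → C#

B# D# F## A# C#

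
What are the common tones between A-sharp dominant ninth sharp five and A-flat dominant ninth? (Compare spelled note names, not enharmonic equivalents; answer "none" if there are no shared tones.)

none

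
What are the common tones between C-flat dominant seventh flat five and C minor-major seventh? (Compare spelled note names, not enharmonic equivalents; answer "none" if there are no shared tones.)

E-flat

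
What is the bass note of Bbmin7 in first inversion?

Db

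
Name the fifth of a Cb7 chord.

G♭

Root of Cb7 = C♭. The 5th is a perfect 5th: C♭ up a perfect 5th → G♭.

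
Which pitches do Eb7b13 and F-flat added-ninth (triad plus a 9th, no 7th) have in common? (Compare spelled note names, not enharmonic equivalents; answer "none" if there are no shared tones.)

Cb

Eb7b13: Eb G Bb Db Cb
F-flat added-ninth: Fb Ab Cb Gb
Common to both → Cb.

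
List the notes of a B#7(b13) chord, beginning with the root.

B# D## F## A# G#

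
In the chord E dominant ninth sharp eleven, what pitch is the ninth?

F-sharp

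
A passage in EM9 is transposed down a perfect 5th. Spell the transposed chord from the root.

A perfect 5th down from E is A, so the new chord is A major ninth.
root → A
3rd (major 3rd) → C#
5th (perfect 5th) → E
7th (major 7th) → G#
9th (major 9th) → B

A  C#  E  G#  B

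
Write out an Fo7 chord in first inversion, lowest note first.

Fo7 = F–Ab–Cb–Ebb; first inversion → third (Ab) lowest.

Ab, Cb, Ebb, F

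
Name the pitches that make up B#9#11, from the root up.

B#9#11 is a dominant ninth sharp eleven built on B#.
Root: B#
Major 3rd (3rd): D##
Perfect 5th (5th): F##
Minor 7th (7th): A#
Major 9th (9th): C##
Augmented 11th (11th): E##

B# D## F## A# C## E##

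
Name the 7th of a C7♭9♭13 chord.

Bb

C7♭9♭13 is built on C; its 7th is a minor 7th above the root.
A seventh above C uses the letter B, and the minor 7th above C is Bb.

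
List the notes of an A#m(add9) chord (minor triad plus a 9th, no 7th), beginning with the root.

A#m(add9) is a minor added-ninth built on A#.
- root: A#
- minor 3rd: C#
- perfect 5th: E#
- major 9th: B#

A#, C#, E#, B#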